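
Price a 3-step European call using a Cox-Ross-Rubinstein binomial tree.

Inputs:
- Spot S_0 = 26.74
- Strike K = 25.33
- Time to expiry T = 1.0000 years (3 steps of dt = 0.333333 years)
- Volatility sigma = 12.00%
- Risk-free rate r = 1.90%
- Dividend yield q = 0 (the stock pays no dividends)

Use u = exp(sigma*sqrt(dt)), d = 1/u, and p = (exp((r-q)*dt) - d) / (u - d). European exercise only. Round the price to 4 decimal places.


Answer: Price = V(0,0) = 2.3892

Derivation:
dt = T/N = 0.333333
u = exp(sigma*sqrt(dt)) = 1.071738; d = 1/u = 0.933063
p = (exp((r-q)*dt) - d) / (u - d) = 0.528502
Discount per step: exp(-r*dt) = 0.993687
Stock lattice S(k, i) with i counting down-moves:
  k=0: S(0,0) = 26.7400
  k=1: S(1,0) = 28.6583; S(1,1) = 24.9501
  k=2: S(2,0) = 30.7142; S(2,1) = 26.7400; S(2,2) = 23.2800
  k=3: S(3,0) = 32.9176; S(3,1) = 28.6583; S(3,2) = 24.9501; S(3,3) = 21.7218
Terminal payoffs V(N, i) = max(S_T - K, 0):
  V(3,0) = 7.587574; V(3,1) = 3.328286; V(3,2) = 0.000000; V(3,3) = 0.000000
Backward induction: V(k, i) = exp(-r*dt) * [p * V(k+1, i) + (1-p) * V(k+1, i+1)].
  V(2,0) = exp(-r*dt) * [p*7.587574 + (1-p)*3.328286] = 5.544103
  V(2,1) = exp(-r*dt) * [p*3.328286 + (1-p)*0.000000] = 1.747899
  V(2,2) = exp(-r*dt) * [p*0.000000 + (1-p)*0.000000] = 0.000000
  V(1,0) = exp(-r*dt) * [p*5.544103 + (1-p)*1.747899] = 3.730498
  V(1,1) = exp(-r*dt) * [p*1.747899 + (1-p)*0.000000] = 0.917936
  V(0,0) = exp(-r*dt) * [p*3.730498 + (1-p)*0.917936] = 2.389200


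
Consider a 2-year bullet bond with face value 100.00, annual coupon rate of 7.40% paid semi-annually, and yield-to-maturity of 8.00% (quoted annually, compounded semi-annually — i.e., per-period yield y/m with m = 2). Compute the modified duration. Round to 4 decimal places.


Answer: Modified duration = 1.8220

Derivation:
Coupon per period c = face * coupon_rate / m = 3.700000
Periods per year m = 2; per-period yield y/m = 0.040000
Number of cashflows N = 4
Cashflows (t years, CF_t, discount factor 1/(1+y/m)^(m*t), PV):
  t = 0.5000: CF_t = 3.700000, DF = 0.961538, PV = 3.557692
  t = 1.0000: CF_t = 3.700000, DF = 0.924556, PV = 3.420858
  t = 1.5000: CF_t = 3.700000, DF = 0.888996, PV = 3.289287
  t = 2.0000: CF_t = 103.700000, DF = 0.854804, PV = 88.643195
Price P = sum_t PV_t = 98.911031
First compute Macaulay numerator sum_t t * PV_t:
  t * PV_t at t = 0.5000: 1.778846
  t * PV_t at t = 1.0000: 3.420858
  t * PV_t at t = 1.5000: 4.933930
  t * PV_t at t = 2.0000: 177.286389
Macaulay duration D = 187.420023 / 98.911031 = 1.894834
Modified duration = D / (1 + y/m) = 1.894834 / (1 + 0.040000) = 1.821956


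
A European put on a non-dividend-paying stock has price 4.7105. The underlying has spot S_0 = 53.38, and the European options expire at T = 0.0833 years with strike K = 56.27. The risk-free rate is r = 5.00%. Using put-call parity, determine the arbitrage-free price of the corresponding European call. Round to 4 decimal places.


Put-call parity: C - P = S_0 * exp(-qT) - K * exp(-rT).
S_0 * exp(-qT) = 53.3800 * 1.00000000 = 53.38000000
K * exp(-rT) = 56.2700 * 0.99584366 = 56.03612284
C = P + S*exp(-qT) - K*exp(-rT)
C = 4.7105 + 53.38000000 - 56.03612284 = 2.0544

Answer: Call price = 2.0544


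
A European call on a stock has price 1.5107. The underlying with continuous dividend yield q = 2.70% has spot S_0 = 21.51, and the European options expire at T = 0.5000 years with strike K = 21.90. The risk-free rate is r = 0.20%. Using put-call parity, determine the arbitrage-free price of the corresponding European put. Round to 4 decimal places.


Answer: Put price = 2.1672

Derivation:
Put-call parity: C - P = S_0 * exp(-qT) - K * exp(-rT).
S_0 * exp(-qT) = 21.5100 * 0.98659072 = 21.22156631
K * exp(-rT) = 21.9000 * 0.99900050 = 21.87811095
P = C - S*exp(-qT) + K*exp(-rT)
P = 1.5107 - 21.22156631 + 21.87811095 = 2.1672


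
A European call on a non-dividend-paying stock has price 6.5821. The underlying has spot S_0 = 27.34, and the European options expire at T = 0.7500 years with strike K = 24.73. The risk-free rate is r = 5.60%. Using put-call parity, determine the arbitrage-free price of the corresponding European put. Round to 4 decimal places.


Answer: Put price = 2.9549

Derivation:
Put-call parity: C - P = S_0 * exp(-qT) - K * exp(-rT).
S_0 * exp(-qT) = 27.3400 * 1.00000000 = 27.34000000
K * exp(-rT) = 24.7300 * 0.95886978 = 23.71284967
P = C - S*exp(-qT) + K*exp(-rT)
P = 6.5821 - 27.34000000 + 23.71284967 = 2.9549


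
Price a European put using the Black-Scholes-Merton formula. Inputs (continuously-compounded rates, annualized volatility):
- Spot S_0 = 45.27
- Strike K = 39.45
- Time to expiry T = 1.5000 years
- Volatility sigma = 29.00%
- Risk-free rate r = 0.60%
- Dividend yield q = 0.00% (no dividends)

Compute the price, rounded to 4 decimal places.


Answer: Price = 3.3523

Derivation:
d1 = (ln(S/K) + (r - q + 0.5*sigma^2) * T) / (sigma * sqrt(T)) = 0.59037071
d2 = d1 - sigma * sqrt(T) = 0.23519470
exp(-rT) = 0.99104038; exp(-qT) = 1.00000000
P = K * exp(-rT) * N(-d2) - S_0 * exp(-qT) * N(-d1)
N(-d1) = 0.27747107; N(-d2) = 0.40702881
P = 39.4500 * 0.99104038 * 0.40702881 - 45.2700 * 1.00000000 * 0.27747107 = 3.3523


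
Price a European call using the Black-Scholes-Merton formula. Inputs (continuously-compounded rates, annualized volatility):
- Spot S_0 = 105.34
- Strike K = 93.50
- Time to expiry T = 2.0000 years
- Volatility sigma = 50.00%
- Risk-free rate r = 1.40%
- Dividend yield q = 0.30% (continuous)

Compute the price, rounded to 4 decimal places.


Answer: Price = 34.4386

Derivation:
d1 = (ln(S/K) + (r - q + 0.5*sigma^2) * T) / (sigma * sqrt(T)) = 0.55328529
d2 = d1 - sigma * sqrt(T) = -0.15382150
exp(-rT) = 0.97238837; exp(-qT) = 0.99401796
C = S_0 * exp(-qT) * N(d1) - K * exp(-rT) * N(d2)
N(d1) = 0.70996596; N(d2) = 0.43887524
C = 105.3400 * 0.99401796 * 0.70996596 - 93.5000 * 0.97238837 * 0.43887524 = 34.4386


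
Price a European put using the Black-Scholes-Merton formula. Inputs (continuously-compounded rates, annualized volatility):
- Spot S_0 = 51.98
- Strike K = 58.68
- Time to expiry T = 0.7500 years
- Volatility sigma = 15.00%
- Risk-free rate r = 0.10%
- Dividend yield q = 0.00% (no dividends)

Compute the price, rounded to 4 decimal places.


d1 = (ln(S/K) + (r - q + 0.5*sigma^2) * T) / (sigma * sqrt(T)) = -0.86257996
d2 = d1 - sigma * sqrt(T) = -0.99248377
exp(-rT) = 0.99925028; exp(-qT) = 1.00000000
P = K * exp(-rT) * N(-d2) - S_0 * exp(-qT) * N(-d1)
N(-d1) = 0.80581577; N(-d2) = 0.83951920
P = 58.6800 * 0.99925028 * 0.83951920 - 51.9800 * 1.00000000 * 0.80581577 = 7.3397

Answer: Price = 7.3397


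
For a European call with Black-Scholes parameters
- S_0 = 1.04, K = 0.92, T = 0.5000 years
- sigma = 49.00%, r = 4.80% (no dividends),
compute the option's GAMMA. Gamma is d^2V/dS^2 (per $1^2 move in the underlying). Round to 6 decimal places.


Answer: Gamma = 0.926763

Derivation:
d1 = 0.5963574720; d2 = 0.2498751492
phi(d1) = 0.3339514518; exp(-qT) = 1.0000000000; exp(-rT) = 0.9762857098
Gamma = exp(-qT) * phi(d1) / (S * sigma * sqrt(T)) = 1.0000000000 * 0.3339514518 / (1.0400 * 0.4900 * 0.7071067812) = 0.926763


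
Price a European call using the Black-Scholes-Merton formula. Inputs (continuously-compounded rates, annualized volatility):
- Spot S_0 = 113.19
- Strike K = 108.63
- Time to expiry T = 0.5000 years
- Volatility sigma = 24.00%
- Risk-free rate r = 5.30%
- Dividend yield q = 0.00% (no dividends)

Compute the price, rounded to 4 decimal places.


d1 = (ln(S/K) + (r - q + 0.5*sigma^2) * T) / (sigma * sqrt(T)) = 0.48330872
d2 = d1 - sigma * sqrt(T) = 0.31360310
exp(-rT) = 0.97384804; exp(-qT) = 1.00000000
C = S_0 * exp(-qT) * N(d1) - K * exp(-rT) * N(d2)
N(d1) = 0.68556173; N(d2) = 0.62308875
C = 113.1900 * 1.00000000 * 0.68556173 - 108.6300 * 0.97384804 * 0.62308875 = 11.6827

Answer: Price = 11.6827


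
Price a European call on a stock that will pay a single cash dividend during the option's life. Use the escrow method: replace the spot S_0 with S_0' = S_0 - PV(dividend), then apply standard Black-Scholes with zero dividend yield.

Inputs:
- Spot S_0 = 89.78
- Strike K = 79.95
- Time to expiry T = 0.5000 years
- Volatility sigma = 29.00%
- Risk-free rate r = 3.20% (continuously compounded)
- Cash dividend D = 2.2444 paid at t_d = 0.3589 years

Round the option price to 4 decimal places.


PV(D) = D * exp(-r * t_d) = 2.2444 * 0.98858090 = 2.21877097
S_0' = S_0 - PV(D) = 89.7800 - 2.21877097 = 87.56122903
d1 = (ln(S_0'/K) + (r + sigma^2/2)*T) / (sigma*sqrt(T)) = 0.62401866
d2 = d1 - sigma*sqrt(T) = 0.41895769
exp(-rT) = 0.98412732
N(d1) = 0.73369233; N(d2) = 0.66237647
C = S_0' * N(d1) - K * exp(-rT) * N(d2) = 87.56122903 * 0.73369233 - 79.9500 * 0.98412732 * 0.66237647 = 12.1266

Answer: Price = 12.1266


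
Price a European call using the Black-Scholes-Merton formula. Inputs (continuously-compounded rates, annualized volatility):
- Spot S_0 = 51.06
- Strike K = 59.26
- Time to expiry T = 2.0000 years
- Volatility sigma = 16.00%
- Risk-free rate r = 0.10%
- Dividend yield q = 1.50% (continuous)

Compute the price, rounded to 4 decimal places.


Answer: Price = 1.5142

Derivation:
d1 = (ln(S/K) + (r - q + 0.5*sigma^2) * T) / (sigma * sqrt(T)) = -0.66880427
d2 = d1 - sigma * sqrt(T) = -0.89507844
exp(-rT) = 0.99800200; exp(-qT) = 0.97044553
C = S_0 * exp(-qT) * N(d1) - K * exp(-rT) * N(d2)
N(d1) = 0.25181017; N(d2) = 0.18537258
C = 51.0600 * 0.97044553 * 0.25181017 - 59.2600 * 0.99800200 * 0.18537258 = 1.5142


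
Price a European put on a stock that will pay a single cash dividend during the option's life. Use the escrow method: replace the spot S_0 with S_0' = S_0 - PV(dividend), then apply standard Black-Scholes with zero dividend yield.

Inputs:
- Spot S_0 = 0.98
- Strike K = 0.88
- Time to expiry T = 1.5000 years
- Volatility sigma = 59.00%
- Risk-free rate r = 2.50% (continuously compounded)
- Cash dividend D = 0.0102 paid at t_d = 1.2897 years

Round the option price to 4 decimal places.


PV(D) = D * exp(-r * t_d) = 0.0102 * 0.96827175 = 0.00987637
S_0' = S_0 - PV(D) = 0.9800 - 0.00987637 = 0.97012363
d1 = (ln(S_0'/K) + (r + sigma^2/2)*T) / (sigma*sqrt(T)) = 0.54812745
d2 = d1 - sigma*sqrt(T) = -0.17447202
exp(-rT) = 0.96319442
N(-d1) = 0.29180220; N(-d2) = 0.56925274
P = K * exp(-rT) * N(-d2) - S_0' * N(-d1) = 0.8800 * 0.96319442 * 0.56925274 - 0.97012363 * 0.29180220 = 0.1994

Answer: Price = 0.1994


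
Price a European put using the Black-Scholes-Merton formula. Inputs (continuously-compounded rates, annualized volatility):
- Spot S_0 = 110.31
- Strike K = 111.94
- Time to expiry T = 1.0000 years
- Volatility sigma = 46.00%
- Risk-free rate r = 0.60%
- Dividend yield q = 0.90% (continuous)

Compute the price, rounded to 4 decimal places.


d1 = (ln(S/K) + (r - q + 0.5*sigma^2) * T) / (sigma * sqrt(T)) = 0.19159037
d2 = d1 - sigma * sqrt(T) = -0.26840963
exp(-rT) = 0.99401796; exp(-qT) = 0.99104038
P = K * exp(-rT) * N(-d2) - S_0 * exp(-qT) * N(-d1)
N(-d1) = 0.42403154; N(-d2) = 0.60580799
P = 111.9400 * 0.99401796 * 0.60580799 - 110.3100 * 0.99104038 * 0.42403154 = 21.0526

Answer: Price = 21.0526


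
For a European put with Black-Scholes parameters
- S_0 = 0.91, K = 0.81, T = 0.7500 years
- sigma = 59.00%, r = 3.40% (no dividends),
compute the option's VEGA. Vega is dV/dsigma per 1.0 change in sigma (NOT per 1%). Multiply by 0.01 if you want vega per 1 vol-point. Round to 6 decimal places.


Answer: Vega = 0.272737

Derivation:
d1 = 0.5332130190; d2 = 0.0222580308
phi(d1) = 0.3460760968; exp(-qT) = 1.0000000000; exp(-rT) = 0.9748223790
Vega = S * exp(-qT) * phi(d1) * sqrt(T) = 0.9100 * 1.0000000000 * 0.3460760968 * 0.8660254038 = 0.272737


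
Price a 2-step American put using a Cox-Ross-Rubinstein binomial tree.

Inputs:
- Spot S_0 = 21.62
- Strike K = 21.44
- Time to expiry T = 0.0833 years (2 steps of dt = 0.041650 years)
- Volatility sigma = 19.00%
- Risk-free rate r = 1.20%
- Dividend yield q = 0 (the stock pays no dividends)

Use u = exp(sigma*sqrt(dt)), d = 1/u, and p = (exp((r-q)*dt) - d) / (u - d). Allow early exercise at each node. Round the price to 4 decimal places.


Answer: Price = V(0,0) = 0.3626

Derivation:
dt = T/N = 0.041650
u = exp(sigma*sqrt(dt)) = 1.039537; d = 1/u = 0.961966
p = (exp((r-q)*dt) - d) / (u - d) = 0.496752
Discount per step: exp(-r*dt) = 0.999500
Stock lattice S(k, i) with i counting down-moves:
  k=0: S(0,0) = 21.6200
  k=1: S(1,0) = 22.4748; S(1,1) = 20.7977
  k=2: S(2,0) = 23.3634; S(2,1) = 21.6200; S(2,2) = 20.0067
Terminal payoffs V(N, i) = max(K - S_T, 0):
  V(2,0) = 0.000000; V(2,1) = 0.000000; V(2,2) = 1.433301
Backward induction: V(k, i) = exp(-r*dt) * [p * V(k+1, i) + (1-p) * V(k+1, i+1)]; then take max(V_cont, immediate exercise) for American.
  V(1,0) = exp(-r*dt) * [p*0.000000 + (1-p)*0.000000] = 0.000000; exercise = 0.000000; V(1,0) = max -> 0.000000
  V(1,1) = exp(-r*dt) * [p*0.000000 + (1-p)*1.433301] = 0.720946; exercise = 0.642288; V(1,1) = max -> 0.720946
  V(0,0) = exp(-r*dt) * [p*0.000000 + (1-p)*0.720946] = 0.362633; exercise = 0.000000; V(0,0) = max -> 0.362633


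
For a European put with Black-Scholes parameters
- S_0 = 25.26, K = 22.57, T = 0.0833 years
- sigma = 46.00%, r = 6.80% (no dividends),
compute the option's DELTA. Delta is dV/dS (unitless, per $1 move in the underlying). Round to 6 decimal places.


d1 = 0.9571726145; d2 = 0.8244086134
phi(d1) = 0.2523272961; exp(-qT) = 1.0000000000; exp(-rT) = 0.9943516125
N(-d1) = 0.1692400685
Delta = -exp(-qT) * N(-d1) = -1.0000000000 * 0.1692400685 = -0.169240

Answer: Delta = -0.169240


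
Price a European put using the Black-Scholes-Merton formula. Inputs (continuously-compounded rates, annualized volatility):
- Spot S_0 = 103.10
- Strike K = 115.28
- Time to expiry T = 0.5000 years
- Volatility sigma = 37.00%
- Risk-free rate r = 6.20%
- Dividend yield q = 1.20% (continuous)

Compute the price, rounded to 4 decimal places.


Answer: Price = 16.3902

Derivation:
d1 = (ln(S/K) + (r - q + 0.5*sigma^2) * T) / (sigma * sqrt(T)) = -0.20043443
d2 = d1 - sigma * sqrt(T) = -0.46206394
exp(-rT) = 0.96947557; exp(-qT) = 0.99401796
P = K * exp(-rT) * N(-d2) - S_0 * exp(-qT) * N(-d1)
N(-d1) = 0.57942958; N(-d2) = 0.67798226
P = 115.2800 * 0.96947557 * 0.67798226 - 103.1000 * 0.99401796 * 0.57942958 = 16.3902


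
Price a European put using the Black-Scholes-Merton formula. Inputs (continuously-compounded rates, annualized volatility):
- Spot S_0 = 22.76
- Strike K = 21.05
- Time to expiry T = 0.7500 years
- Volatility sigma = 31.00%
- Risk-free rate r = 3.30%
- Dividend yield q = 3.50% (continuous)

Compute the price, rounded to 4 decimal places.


Answer: Price = 1.5542

Derivation:
d1 = (ln(S/K) + (r - q + 0.5*sigma^2) * T) / (sigma * sqrt(T)) = 0.41957180
d2 = d1 - sigma * sqrt(T) = 0.15110392
exp(-rT) = 0.97555377; exp(-qT) = 0.97409154
P = K * exp(-rT) * N(-d2) - S_0 * exp(-qT) * N(-d1)
N(-d1) = 0.33739915; N(-d2) = 0.43994687
P = 21.0500 * 0.97555377 * 0.43994687 - 22.7600 * 0.97409154 * 0.33739915 = 1.5542


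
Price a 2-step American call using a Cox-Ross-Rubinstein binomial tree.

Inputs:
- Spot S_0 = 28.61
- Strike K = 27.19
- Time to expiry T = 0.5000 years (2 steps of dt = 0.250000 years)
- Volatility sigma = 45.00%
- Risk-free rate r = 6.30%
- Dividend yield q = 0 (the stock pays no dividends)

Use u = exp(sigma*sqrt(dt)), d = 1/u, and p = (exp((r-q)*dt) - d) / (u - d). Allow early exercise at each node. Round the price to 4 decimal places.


Answer: Price = V(0,0) = 4.6168

Derivation:
dt = T/N = 0.250000
u = exp(sigma*sqrt(dt)) = 1.252323; d = 1/u = 0.798516
p = (exp((r-q)*dt) - d) / (u - d) = 0.478967
Discount per step: exp(-r*dt) = 0.984373
Stock lattice S(k, i) with i counting down-moves:
  k=0: S(0,0) = 28.6100
  k=1: S(1,0) = 35.8290; S(1,1) = 22.8455
  k=2: S(2,0) = 44.8694; S(2,1) = 28.6100; S(2,2) = 18.2425
Terminal payoffs V(N, i) = max(S_T - K, 0):
  V(2,0) = 17.679412; V(2,1) = 1.420000; V(2,2) = 0.000000
Backward induction: V(k, i) = exp(-r*dt) * [p * V(k+1, i) + (1-p) * V(k+1, i+1)]; then take max(V_cont, immediate exercise) for American.
  V(1,0) = exp(-r*dt) * [p*17.679412 + (1-p)*1.420000] = 9.063841; exercise = 8.638953; V(1,0) = max -> 9.063841
  V(1,1) = exp(-r*dt) * [p*1.420000 + (1-p)*0.000000] = 0.669505; exercise = 0.000000; V(1,1) = max -> 0.669505
  V(0,0) = exp(-r*dt) * [p*9.063841 + (1-p)*0.669505] = 4.616827; exercise = 1.420000; V(0,0) = max -> 4.616827


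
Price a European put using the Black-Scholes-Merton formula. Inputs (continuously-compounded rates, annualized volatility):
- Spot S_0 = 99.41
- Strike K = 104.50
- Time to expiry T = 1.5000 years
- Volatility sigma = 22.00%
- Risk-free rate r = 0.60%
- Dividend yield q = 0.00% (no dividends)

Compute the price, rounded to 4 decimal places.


d1 = (ln(S/K) + (r - q + 0.5*sigma^2) * T) / (sigma * sqrt(T)) = -0.01719972
d2 = d1 - sigma * sqrt(T) = -0.28664359
exp(-rT) = 0.99104038; exp(-qT) = 1.00000000
P = K * exp(-rT) * N(-d2) - S_0 * exp(-qT) * N(-d1)
N(-d1) = 0.50686136; N(-d2) = 0.61280738
P = 104.5000 * 0.99104038 * 0.61280738 - 99.4100 * 1.00000000 * 0.50686136 = 13.0775

Answer: Price = 13.0775


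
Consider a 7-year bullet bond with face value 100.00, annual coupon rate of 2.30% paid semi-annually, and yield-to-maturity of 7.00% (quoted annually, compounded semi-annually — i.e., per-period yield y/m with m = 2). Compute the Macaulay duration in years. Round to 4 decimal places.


Answer: Macaulay duration = 6.4039 years

Derivation:
Coupon per period c = face * coupon_rate / m = 1.150000
Periods per year m = 2; per-period yield y/m = 0.035000
Number of cashflows N = 14
Cashflows (t years, CF_t, discount factor 1/(1+y/m)^(m*t), PV):
  t = 0.5000: CF_t = 1.150000, DF = 0.966184, PV = 1.111111
  t = 1.0000: CF_t = 1.150000, DF = 0.933511, PV = 1.073537
  t = 1.5000: CF_t = 1.150000, DF = 0.901943, PV = 1.037234
  t = 2.0000: CF_t = 1.150000, DF = 0.871442, PV = 1.002159
  t = 2.5000: CF_t = 1.150000, DF = 0.841973, PV = 0.968269
  t = 3.0000: CF_t = 1.150000, DF = 0.813501, PV = 0.935526
  t = 3.5000: CF_t = 1.150000, DF = 0.785991, PV = 0.903890
  t = 4.0000: CF_t = 1.150000, DF = 0.759412, PV = 0.873323
  t = 4.5000: CF_t = 1.150000, DF = 0.733731, PV = 0.843791
  t = 5.0000: CF_t = 1.150000, DF = 0.708919, PV = 0.815257
  t = 5.5000: CF_t = 1.150000, DF = 0.684946, PV = 0.787688
  t = 6.0000: CF_t = 1.150000, DF = 0.661783, PV = 0.761051
  t = 6.5000: CF_t = 1.150000, DF = 0.639404, PV = 0.735315
  t = 7.0000: CF_t = 101.150000, DF = 0.617782, PV = 62.488628
Price P = sum_t PV_t = 74.336777
Macaulay numerator sum_t t * PV_t:
  t * PV_t at t = 0.5000: 0.555556
  t * PV_t at t = 1.0000: 1.073537
  t * PV_t at t = 1.5000: 1.555851
  t * PV_t at t = 2.0000: 2.004317
  t * PV_t at t = 2.5000: 2.420673
  t * PV_t at t = 3.0000: 2.806577
  t * PV_t at t = 3.5000: 3.163614
  t * PV_t at t = 4.0000: 3.493293
  t * PV_t at t = 4.5000: 3.797058
  t * PV_t at t = 5.0000: 4.076283
  t * PV_t at t = 5.5000: 4.332282
  t * PV_t at t = 6.0000: 4.566305
  t * PV_t at t = 6.5000: 4.779546
  t * PV_t at t = 7.0000: 437.420397
Macaulay duration D = (sum_t t * PV_t) / P = 476.045288 / 74.336777 = 6.403900


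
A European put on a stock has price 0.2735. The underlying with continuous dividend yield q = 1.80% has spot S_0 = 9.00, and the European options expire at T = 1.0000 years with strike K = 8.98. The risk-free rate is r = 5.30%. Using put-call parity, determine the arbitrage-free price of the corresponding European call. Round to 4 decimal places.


Put-call parity: C - P = S_0 * exp(-qT) - K * exp(-rT).
S_0 * exp(-qT) = 9.0000 * 0.98216103 = 8.83944929
K * exp(-rT) = 8.9800 * 0.94838001 = 8.51645251
C = P + S*exp(-qT) - K*exp(-rT)
C = 0.2735 + 8.83944929 - 8.51645251 = 0.5965

Answer: Call price = 0.5965


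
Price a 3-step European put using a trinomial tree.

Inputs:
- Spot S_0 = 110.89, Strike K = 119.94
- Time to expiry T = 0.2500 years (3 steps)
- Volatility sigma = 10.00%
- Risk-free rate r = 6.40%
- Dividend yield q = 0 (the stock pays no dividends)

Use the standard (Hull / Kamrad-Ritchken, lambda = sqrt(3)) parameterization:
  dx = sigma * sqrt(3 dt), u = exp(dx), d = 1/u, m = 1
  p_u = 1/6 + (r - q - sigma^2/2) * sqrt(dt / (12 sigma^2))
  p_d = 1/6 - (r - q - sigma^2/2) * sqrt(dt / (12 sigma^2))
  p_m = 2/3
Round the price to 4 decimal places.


dt = T/N = 0.083333; dx = sigma*sqrt(3*dt) = 0.050000
u = exp(dx) = 1.051271; d = 1/u = 0.951229
p_u = 0.215833, p_m = 0.666667, p_d = 0.117500
Discount per step: exp(-r*dt) = 0.994681
Stock lattice S(k, j) with j the centered position index:
  k=0: S(0,+0) = 110.8900
  k=1: S(1,-1) = 105.4818; S(1,+0) = 110.8900; S(1,+1) = 116.5755
  k=2: S(2,-2) = 100.3374; S(2,-1) = 105.4818; S(2,+0) = 110.8900; S(2,+1) = 116.5755; S(2,+2) = 122.5524
  k=3: S(3,-3) = 95.4439; S(3,-2) = 100.3374; S(3,-1) = 105.4818; S(3,+0) = 110.8900; S(3,+1) = 116.5755; S(3,+2) = 122.5524; S(3,+3) = 128.8358
Terminal payoffs V(N, j) = max(K - S_T, 0):
  V(3,-3) = 24.496092; V(3,-2) = 19.602579; V(3,-1) = 14.458169; V(3,+0) = 9.050000; V(3,+1) = 3.364548; V(3,+2) = 0.000000; V(3,+3) = 0.000000
Backward induction: V(k, j) = exp(-r*dt) * [p_u * V(k+1, j+1) + p_m * V(k+1, j) + p_d * V(k+1, j-1)]
  V(2,-2) = exp(-r*dt) * [p_u*14.458169 + p_m*19.602579 + p_d*24.496092] = 18.965810
  V(2,-1) = exp(-r*dt) * [p_u*9.050000 + p_m*14.458169 + p_d*19.602579] = 13.821463
  V(2,+0) = exp(-r*dt) * [p_u*3.364548 + p_m*9.050000 + p_d*14.458169] = 8.413359
  V(2,+1) = exp(-r*dt) * [p_u*0.000000 + p_m*3.364548 + p_d*9.050000] = 3.288820
  V(2,+2) = exp(-r*dt) * [p_u*0.000000 + p_m*0.000000 + p_d*3.364548] = 0.393232
  V(1,-1) = exp(-r*dt) * [p_u*8.413359 + p_m*13.821463 + p_d*18.965810] = 13.188150
  V(1,+0) = exp(-r*dt) * [p_u*3.288820 + p_m*8.413359 + p_d*13.821463] = 7.900516
  V(1,+1) = exp(-r*dt) * [p_u*0.393232 + p_m*3.288820 + p_d*8.413359] = 3.248616
  V(0,+0) = exp(-r*dt) * [p_u*3.248616 + p_m*7.900516 + p_d*13.188150] = 7.477790

Answer: Price = V(0,0) = 7.4778


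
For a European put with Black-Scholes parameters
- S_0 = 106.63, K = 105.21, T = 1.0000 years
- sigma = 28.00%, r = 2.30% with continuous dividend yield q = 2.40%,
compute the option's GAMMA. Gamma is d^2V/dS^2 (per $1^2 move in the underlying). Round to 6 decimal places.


d1 = 0.1843090900; d2 = -0.0956909100
phi(d1) = 0.3922234981; exp(-qT) = 0.9762857098; exp(-rT) = 0.9772624838
Gamma = exp(-qT) * phi(d1) / (S * sigma * sqrt(T)) = 0.9762857098 * 0.3922234981 / (106.6300 * 0.2800 * 1.0000000000) = 0.012825

Answer: Gamma = 0.012825


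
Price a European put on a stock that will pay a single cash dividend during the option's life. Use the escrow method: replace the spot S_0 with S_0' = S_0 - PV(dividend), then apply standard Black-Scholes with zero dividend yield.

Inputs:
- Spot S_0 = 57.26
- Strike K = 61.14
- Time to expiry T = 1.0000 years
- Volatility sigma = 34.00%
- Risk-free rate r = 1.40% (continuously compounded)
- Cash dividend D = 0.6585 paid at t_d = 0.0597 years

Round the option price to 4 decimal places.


Answer: Price = 9.8678

Derivation:
PV(D) = D * exp(-r * t_d) = 0.6585 * 0.99916455 = 0.65794986
S_0' = S_0 - PV(D) = 57.2600 - 0.65794986 = 56.60205014
d1 = (ln(S_0'/K) + (r + sigma^2/2)*T) / (sigma*sqrt(T)) = -0.01565032
d2 = d1 - sigma*sqrt(T) = -0.35565032
exp(-rT) = 0.98609754
N(-d1) = 0.50624332; N(-d2) = 0.63894877
P = K * exp(-rT) * N(-d2) - S_0' * N(-d1) = 61.1400 * 0.98609754 * 0.63894877 - 56.60205014 * 0.50624332 = 9.8678


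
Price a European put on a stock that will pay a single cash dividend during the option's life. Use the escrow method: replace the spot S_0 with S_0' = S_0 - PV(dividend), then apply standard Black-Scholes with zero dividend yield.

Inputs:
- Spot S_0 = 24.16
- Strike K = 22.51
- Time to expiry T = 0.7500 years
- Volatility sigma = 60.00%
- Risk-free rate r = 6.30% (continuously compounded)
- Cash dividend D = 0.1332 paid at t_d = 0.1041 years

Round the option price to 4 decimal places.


PV(D) = D * exp(-r * t_d) = 0.1332 * 0.99346316 = 0.13232929
S_0' = S_0 - PV(D) = 24.1600 - 0.13232929 = 24.02767071
d1 = (ln(S_0'/K) + (r + sigma^2/2)*T) / (sigma*sqrt(T)) = 0.47630715
d2 = d1 - sigma*sqrt(T) = -0.04330809
exp(-rT) = 0.95384891
N(-d1) = 0.31692778; N(-d2) = 0.51727203
P = K * exp(-rT) * N(-d2) - S_0' * N(-d1) = 22.5100 * 0.95384891 * 0.51727203 - 24.02767071 * 0.31692778 = 3.4914

Answer: Price = 3.4914


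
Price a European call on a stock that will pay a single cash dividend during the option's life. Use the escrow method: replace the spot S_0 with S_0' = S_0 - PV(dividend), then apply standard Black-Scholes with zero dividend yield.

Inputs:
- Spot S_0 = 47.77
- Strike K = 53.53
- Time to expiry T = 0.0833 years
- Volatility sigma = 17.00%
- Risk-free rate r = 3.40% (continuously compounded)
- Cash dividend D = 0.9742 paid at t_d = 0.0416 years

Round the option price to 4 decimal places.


Answer: Price = 0.0028

Derivation:
PV(D) = D * exp(-r * t_d) = 0.9742 * 0.99858660 = 0.97282307
S_0' = S_0 - PV(D) = 47.7700 - 0.97282307 = 46.79717693
d1 = (ln(S_0'/K) + (r + sigma^2/2)*T) / (sigma*sqrt(T)) = -2.65736461
d2 = d1 - sigma*sqrt(T) = -2.70642957
exp(-rT) = 0.99717181
N(d1) = 0.00393771; N(d2) = 0.00340055
C = S_0' * N(d1) - K * exp(-rT) * N(d2) = 46.79717693 * 0.00393771 - 53.5300 * 0.99717181 * 0.00340055 = 0.0028


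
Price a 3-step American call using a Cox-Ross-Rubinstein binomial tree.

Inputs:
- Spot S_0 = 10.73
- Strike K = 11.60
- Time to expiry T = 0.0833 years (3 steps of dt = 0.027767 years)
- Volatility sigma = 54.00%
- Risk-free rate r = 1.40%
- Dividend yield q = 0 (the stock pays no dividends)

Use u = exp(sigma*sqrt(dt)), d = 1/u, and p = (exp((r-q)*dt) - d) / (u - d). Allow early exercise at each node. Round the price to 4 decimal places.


dt = T/N = 0.027767
u = exp(sigma*sqrt(dt)) = 1.094155; d = 1/u = 0.913948
p = (exp((r-q)*dt) - d) / (u - d) = 0.479677
Discount per step: exp(-r*dt) = 0.999611
Stock lattice S(k, i) with i counting down-moves:
  k=0: S(0,0) = 10.7300
  k=1: S(1,0) = 11.7403; S(1,1) = 9.8067
  k=2: S(2,0) = 12.8457; S(2,1) = 10.7300; S(2,2) = 8.9628
  k=3: S(3,0) = 14.0552; S(3,1) = 11.7403; S(3,2) = 9.8067; S(3,3) = 8.1915
Terminal payoffs V(N, i) = max(S_T - K, 0):
  V(3,0) = 2.455159; V(3,1) = 0.140279; V(3,2) = 0.000000; V(3,3) = 0.000000
Backward induction: V(k, i) = exp(-r*dt) * [p * V(k+1, i) + (1-p) * V(k+1, i+1)]; then take max(V_cont, immediate exercise) for American.
  V(2,0) = exp(-r*dt) * [p*2.455159 + (1-p)*0.140279] = 1.250188; exercise = 1.245680; V(2,0) = max -> 1.250188
  V(2,1) = exp(-r*dt) * [p*0.140279 + (1-p)*0.000000] = 0.067262; exercise = 0.000000; V(2,1) = max -> 0.067262
  V(2,2) = exp(-r*dt) * [p*0.000000 + (1-p)*0.000000] = 0.000000; exercise = 0.000000; V(2,2) = max -> 0.000000
  V(1,0) = exp(-r*dt) * [p*1.250188 + (1-p)*0.067262] = 0.634438; exercise = 0.140279; V(1,0) = max -> 0.634438
  V(1,1) = exp(-r*dt) * [p*0.067262 + (1-p)*0.000000] = 0.032252; exercise = 0.000000; V(1,1) = max -> 0.032252
  V(0,0) = exp(-r*dt) * [p*0.634438 + (1-p)*0.032252] = 0.320982; exercise = 0.000000; V(0,0) = max -> 0.320982

Answer: Price = V(0,0) = 0.3210


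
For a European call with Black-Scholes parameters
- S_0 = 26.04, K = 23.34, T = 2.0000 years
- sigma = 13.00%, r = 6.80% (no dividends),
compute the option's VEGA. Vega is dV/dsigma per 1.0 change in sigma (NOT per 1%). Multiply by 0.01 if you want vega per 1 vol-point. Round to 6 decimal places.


Answer: Vega = 5.306818

Derivation:
d1 = 1.4270785026; d2 = 1.2432307395
phi(d1) = 0.1441047145; exp(-qT) = 1.0000000000; exp(-rT) = 0.8728426325
Vega = S * exp(-qT) * phi(d1) * sqrt(T) = 26.0400 * 1.0000000000 * 0.1441047145 * 1.4142135624 = 5.306818


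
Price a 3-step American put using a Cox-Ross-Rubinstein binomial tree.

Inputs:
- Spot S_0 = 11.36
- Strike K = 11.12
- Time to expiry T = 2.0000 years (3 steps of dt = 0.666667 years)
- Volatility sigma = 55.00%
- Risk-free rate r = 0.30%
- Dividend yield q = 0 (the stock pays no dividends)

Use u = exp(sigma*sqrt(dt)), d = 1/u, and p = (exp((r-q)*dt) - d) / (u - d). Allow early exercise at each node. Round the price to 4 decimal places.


Answer: Price = V(0,0) = 3.5077

Derivation:
dt = T/N = 0.666667
u = exp(sigma*sqrt(dt)) = 1.566859; d = 1/u = 0.638219
p = (exp((r-q)*dt) - d) / (u - d) = 0.391737
Discount per step: exp(-r*dt) = 0.998002
Stock lattice S(k, i) with i counting down-moves:
  k=0: S(0,0) = 11.3600
  k=1: S(1,0) = 17.7995; S(1,1) = 7.2502
  k=2: S(2,0) = 27.8893; S(2,1) = 11.3600; S(2,2) = 4.6272
  k=3: S(3,0) = 43.6987; S(3,1) = 17.7995; S(3,2) = 7.2502; S(3,3) = 2.9532
Terminal payoffs V(N, i) = max(K - S_T, 0):
  V(3,0) = 0.000000; V(3,1) = 0.000000; V(3,2) = 3.869827; V(3,3) = 8.166830
Backward induction: V(k, i) = exp(-r*dt) * [p * V(k+1, i) + (1-p) * V(k+1, i+1)]; then take max(V_cont, immediate exercise) for American.
  V(2,0) = exp(-r*dt) * [p*0.000000 + (1-p)*0.000000] = 0.000000; exercise = 0.000000; V(2,0) = max -> 0.000000
  V(2,1) = exp(-r*dt) * [p*0.000000 + (1-p)*3.869827] = 2.349170; exercise = 0.000000; V(2,1) = max -> 2.349170
  V(2,2) = exp(-r*dt) * [p*3.869827 + (1-p)*8.166830] = 6.470581; exercise = 6.492799; V(2,2) = max -> 6.492799
  V(1,0) = exp(-r*dt) * [p*0.000000 + (1-p)*2.349170] = 1.426058; exercise = 0.000000; V(1,0) = max -> 1.426058
  V(1,1) = exp(-r*dt) * [p*2.349170 + (1-p)*6.492799] = 4.859857; exercise = 3.869827; V(1,1) = max -> 4.859857
  V(0,0) = exp(-r*dt) * [p*1.426058 + (1-p)*4.859857] = 3.507688; exercise = 0.000000; V(0,0) = max -> 3.507688


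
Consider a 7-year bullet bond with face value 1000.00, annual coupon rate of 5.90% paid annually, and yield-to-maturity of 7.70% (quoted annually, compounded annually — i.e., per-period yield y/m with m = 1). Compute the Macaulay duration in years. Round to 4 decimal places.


Coupon per period c = face * coupon_rate / m = 59.000000
Periods per year m = 1; per-period yield y/m = 0.077000
Number of cashflows N = 7
Cashflows (t years, CF_t, discount factor 1/(1+y/m)^(m*t), PV):
  t = 1.0000: CF_t = 59.000000, DF = 0.928505, PV = 54.781801
  t = 2.0000: CF_t = 59.000000, DF = 0.862122, PV = 50.865182
  t = 3.0000: CF_t = 59.000000, DF = 0.800484, PV = 47.228581
  t = 4.0000: CF_t = 59.000000, DF = 0.743254, PV = 43.851979
  t = 5.0000: CF_t = 59.000000, DF = 0.690115, PV = 40.716787
  t = 6.0000: CF_t = 59.000000, DF = 0.640775, PV = 37.805744
  t = 7.0000: CF_t = 1059.000000, DF = 0.594963, PV = 630.065989
Price P = sum_t PV_t = 905.316064
Macaulay numerator sum_t t * PV_t:
  t * PV_t at t = 1.0000: 54.781801
  t * PV_t at t = 2.0000: 101.730365
  t * PV_t at t = 3.0000: 141.685744
  t * PV_t at t = 4.0000: 175.407916
  t * PV_t at t = 5.0000: 203.583933
  t * PV_t at t = 6.0000: 226.834465
  t * PV_t at t = 7.0000: 4410.461923
Macaulay duration D = (sum_t t * PV_t) / P = 5314.486148 / 905.316064 = 5.870310

Answer: Macaulay duration = 5.8703 years


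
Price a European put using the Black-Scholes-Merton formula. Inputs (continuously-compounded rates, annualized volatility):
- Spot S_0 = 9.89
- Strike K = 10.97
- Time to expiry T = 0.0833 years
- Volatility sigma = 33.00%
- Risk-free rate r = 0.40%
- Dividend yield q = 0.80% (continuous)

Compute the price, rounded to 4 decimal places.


d1 = (ln(S/K) + (r - q + 0.5*sigma^2) * T) / (sigma * sqrt(T)) = -1.04403338
d2 = d1 - sigma * sqrt(T) = -1.13927712
exp(-rT) = 0.99966686; exp(-qT) = 0.99933382
P = K * exp(-rT) * N(-d2) - S_0 * exp(-qT) * N(-d1)
N(-d1) = 0.85176503; N(-d2) = 0.87270621
P = 10.9700 * 0.99966686 * 0.87270621 - 9.8900 * 0.99933382 * 0.85176503 = 1.1521

Answer: Price = 1.1521


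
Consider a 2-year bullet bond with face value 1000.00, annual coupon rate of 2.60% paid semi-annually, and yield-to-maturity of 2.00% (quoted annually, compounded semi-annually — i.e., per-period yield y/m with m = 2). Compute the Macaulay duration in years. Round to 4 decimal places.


Answer: Macaulay duration = 1.9621 years

Derivation:
Coupon per period c = face * coupon_rate / m = 13.000000
Periods per year m = 2; per-period yield y/m = 0.010000
Number of cashflows N = 4
Cashflows (t years, CF_t, discount factor 1/(1+y/m)^(m*t), PV):
  t = 0.5000: CF_t = 13.000000, DF = 0.990099, PV = 12.871287
  t = 1.0000: CF_t = 13.000000, DF = 0.980296, PV = 12.743849
  t = 1.5000: CF_t = 13.000000, DF = 0.970590, PV = 12.617672
  t = 2.0000: CF_t = 1013.000000, DF = 0.960980, PV = 973.473089
Price P = sum_t PV_t = 1011.705897
Macaulay numerator sum_t t * PV_t:
  t * PV_t at t = 0.5000: 6.435644
  t * PV_t at t = 1.0000: 12.743849
  t * PV_t at t = 1.5000: 18.926508
  t * PV_t at t = 2.0000: 1946.946178
Macaulay duration D = (sum_t t * PV_t) / P = 1985.052178 / 1011.705897 = 1.962084


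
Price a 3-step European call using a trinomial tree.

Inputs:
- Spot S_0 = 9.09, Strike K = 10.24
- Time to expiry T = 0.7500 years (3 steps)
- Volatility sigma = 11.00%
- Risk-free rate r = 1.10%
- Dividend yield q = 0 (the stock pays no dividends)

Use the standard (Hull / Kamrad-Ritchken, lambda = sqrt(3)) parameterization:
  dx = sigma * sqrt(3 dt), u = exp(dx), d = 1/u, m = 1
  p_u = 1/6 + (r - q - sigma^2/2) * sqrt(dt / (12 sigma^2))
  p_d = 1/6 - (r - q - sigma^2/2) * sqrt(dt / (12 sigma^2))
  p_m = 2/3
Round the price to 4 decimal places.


dt = T/N = 0.250000; dx = sigma*sqrt(3*dt) = 0.095263
u = exp(dx) = 1.099948; d = 1/u = 0.909134
p_u = 0.173162, p_m = 0.666667, p_d = 0.160171
Discount per step: exp(-r*dt) = 0.997254
Stock lattice S(k, j) with j the centered position index:
  k=0: S(0,+0) = 9.0900
  k=1: S(1,-1) = 8.2640; S(1,+0) = 9.0900; S(1,+1) = 9.9985
  k=2: S(2,-2) = 7.5131; S(2,-1) = 8.2640; S(2,+0) = 9.0900; S(2,+1) = 9.9985; S(2,+2) = 10.9979
  k=3: S(3,-3) = 6.8304; S(3,-2) = 7.5131; S(3,-1) = 8.2640; S(3,+0) = 9.0900; S(3,+1) = 9.9985; S(3,+2) = 10.9979; S(3,+3) = 12.0971
Terminal payoffs V(N, j) = max(S_T - K, 0):
  V(3,-3) = 0.000000; V(3,-2) = 0.000000; V(3,-1) = 0.000000; V(3,+0) = 0.000000; V(3,+1) = 0.000000; V(3,+2) = 0.757858; V(3,+3) = 1.857070
Backward induction: V(k, j) = exp(-r*dt) * [p_u * V(k+1, j+1) + p_m * V(k+1, j) + p_d * V(k+1, j-1)]
  V(2,-2) = exp(-r*dt) * [p_u*0.000000 + p_m*0.000000 + p_d*0.000000] = 0.000000
  V(2,-1) = exp(-r*dt) * [p_u*0.000000 + p_m*0.000000 + p_d*0.000000] = 0.000000
  V(2,+0) = exp(-r*dt) * [p_u*0.000000 + p_m*0.000000 + p_d*0.000000] = 0.000000
  V(2,+1) = exp(-r*dt) * [p_u*0.757858 + p_m*0.000000 + p_d*0.000000] = 0.130872
  V(2,+2) = exp(-r*dt) * [p_u*1.857070 + p_m*0.757858 + p_d*0.000000] = 0.824542
  V(1,-1) = exp(-r*dt) * [p_u*0.000000 + p_m*0.000000 + p_d*0.000000] = 0.000000
  V(1,+0) = exp(-r*dt) * [p_u*0.130872 + p_m*0.000000 + p_d*0.000000] = 0.022600
  V(1,+1) = exp(-r*dt) * [p_u*0.824542 + p_m*0.130872 + p_d*0.000000] = 0.229395
  V(0,+0) = exp(-r*dt) * [p_u*0.229395 + p_m*0.022600 + p_d*0.000000] = 0.054639

Answer: Price = V(0,0) = 0.0546


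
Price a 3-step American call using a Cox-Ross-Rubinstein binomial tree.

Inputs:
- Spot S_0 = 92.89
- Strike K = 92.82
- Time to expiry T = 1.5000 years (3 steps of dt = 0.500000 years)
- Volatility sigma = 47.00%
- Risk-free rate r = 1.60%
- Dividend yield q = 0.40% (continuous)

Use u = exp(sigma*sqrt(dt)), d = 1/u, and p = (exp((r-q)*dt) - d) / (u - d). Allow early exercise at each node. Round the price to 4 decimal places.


dt = T/N = 0.500000
u = exp(sigma*sqrt(dt)) = 1.394227; d = 1/u = 0.717243
p = (exp((r-q)*dt) - d) / (u - d) = 0.426561
Discount per step: exp(-r*dt) = 0.992032
Stock lattice S(k, i) with i counting down-moves:
  k=0: S(0,0) = 92.8900
  k=1: S(1,0) = 129.5098; S(1,1) = 66.6247
  k=2: S(2,0) = 180.5660; S(2,1) = 92.8900; S(2,2) = 47.7861
  k=3: S(3,0) = 251.7500; S(3,1) = 129.5098; S(3,2) = 66.6247; S(3,3) = 34.2743
Terminal payoffs V(N, i) = max(S_T - K, 0):
  V(3,0) = 158.930007; V(3,1) = 36.689752; V(3,2) = 0.000000; V(3,3) = 0.000000
Backward induction: V(k, i) = exp(-r*dt) * [p * V(k+1, i) + (1-p) * V(k+1, i+1)]; then take max(V_cont, immediate exercise) for American.
  V(2,0) = exp(-r*dt) * [p*158.930007 + (1-p)*36.689752] = 88.124828; exercise = 87.746002; V(2,0) = max -> 88.124828
  V(2,1) = exp(-r*dt) * [p*36.689752 + (1-p)*0.000000] = 15.525707; exercise = 0.070000; V(2,1) = max -> 15.525707
  V(2,2) = exp(-r*dt) * [p*0.000000 + (1-p)*0.000000] = 0.000000; exercise = 0.000000; V(2,2) = max -> 0.000000
  V(1,0) = exp(-r*dt) * [p*88.124828 + (1-p)*15.525707] = 46.123182; exercise = 36.689752; V(1,0) = max -> 46.123182
  V(1,1) = exp(-r*dt) * [p*15.525707 + (1-p)*0.000000] = 6.569888; exercise = 0.000000; V(1,1) = max -> 6.569888
  V(0,0) = exp(-r*dt) * [p*46.123182 + (1-p)*6.569888] = 23.254987; exercise = 0.070000; V(0,0) = max -> 23.254987

Answer: Price = V(0,0) = 23.2550


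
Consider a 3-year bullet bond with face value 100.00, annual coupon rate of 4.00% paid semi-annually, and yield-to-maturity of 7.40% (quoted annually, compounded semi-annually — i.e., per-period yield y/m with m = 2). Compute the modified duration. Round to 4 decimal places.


Coupon per period c = face * coupon_rate / m = 2.000000
Periods per year m = 2; per-period yield y/m = 0.037000
Number of cashflows N = 6
Cashflows (t years, CF_t, discount factor 1/(1+y/m)^(m*t), PV):
  t = 0.5000: CF_t = 2.000000, DF = 0.964320, PV = 1.928640
  t = 1.0000: CF_t = 2.000000, DF = 0.929913, PV = 1.859827
  t = 1.5000: CF_t = 2.000000, DF = 0.896734, PV = 1.793468
  t = 2.0000: CF_t = 2.000000, DF = 0.864739, PV = 1.729478
  t = 2.5000: CF_t = 2.000000, DF = 0.833885, PV = 1.667770
  t = 3.0000: CF_t = 102.000000, DF = 0.804132, PV = 82.021486
Price P = sum_t PV_t = 91.000669
First compute Macaulay numerator sum_t t * PV_t:
  t * PV_t at t = 0.5000: 0.964320
  t * PV_t at t = 1.0000: 1.859827
  t * PV_t at t = 1.5000: 2.690203
  t * PV_t at t = 2.0000: 3.458955
  t * PV_t at t = 2.5000: 4.169426
  t * PV_t at t = 3.0000: 246.064458
Macaulay duration D = 259.207189 / 91.000669 = 2.848410
Modified duration = D / (1 + y/m) = 2.848410 / (1 + 0.037000) = 2.746779

Answer: Modified duration = 2.7468


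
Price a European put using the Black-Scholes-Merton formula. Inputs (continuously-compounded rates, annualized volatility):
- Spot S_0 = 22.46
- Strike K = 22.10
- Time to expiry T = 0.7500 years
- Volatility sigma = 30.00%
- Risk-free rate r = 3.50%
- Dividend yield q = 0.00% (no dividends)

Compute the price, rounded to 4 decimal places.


d1 = (ln(S/K) + (r - q + 0.5*sigma^2) * T) / (sigma * sqrt(T)) = 0.29313359
d2 = d1 - sigma * sqrt(T) = 0.03332597
exp(-rT) = 0.97409154; exp(-qT) = 1.00000000
P = K * exp(-rT) * N(-d2) - S_0 * exp(-qT) * N(-d1)
N(-d1) = 0.38471002; N(-d2) = 0.48670732
P = 22.1000 * 0.97409154 * 0.48670732 - 22.4600 * 1.00000000 * 0.38471002 = 1.8370

Answer: Price = 1.8370


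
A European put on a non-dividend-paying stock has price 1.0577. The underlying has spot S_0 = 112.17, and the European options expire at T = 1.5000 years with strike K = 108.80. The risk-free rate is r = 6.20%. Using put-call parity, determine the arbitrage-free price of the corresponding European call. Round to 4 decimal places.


Put-call parity: C - P = S_0 * exp(-qT) - K * exp(-rT).
S_0 * exp(-qT) = 112.1700 * 1.00000000 = 112.17000000
K * exp(-rT) = 108.8000 * 0.91119350 = 99.13785283
C = P + S*exp(-qT) - K*exp(-rT)
C = 1.0577 + 112.17000000 - 99.13785283 = 14.0898

Answer: Call price = 14.0898


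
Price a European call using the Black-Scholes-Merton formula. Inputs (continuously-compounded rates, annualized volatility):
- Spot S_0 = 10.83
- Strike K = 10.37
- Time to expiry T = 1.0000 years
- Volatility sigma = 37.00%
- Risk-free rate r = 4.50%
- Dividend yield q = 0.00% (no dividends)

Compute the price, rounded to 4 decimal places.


d1 = (ln(S/K) + (r - q + 0.5*sigma^2) * T) / (sigma * sqrt(T)) = 0.42392713
d2 = d1 - sigma * sqrt(T) = 0.05392713
exp(-rT) = 0.95599748; exp(-qT) = 1.00000000
C = S_0 * exp(-qT) * N(d1) - K * exp(-rT) * N(d2)
N(d1) = 0.66419052; N(d2) = 0.52150339
C = 10.8300 * 1.00000000 * 0.66419052 - 10.3700 * 0.95599748 * 0.52150339 = 2.0232

Answer: Price = 2.0232


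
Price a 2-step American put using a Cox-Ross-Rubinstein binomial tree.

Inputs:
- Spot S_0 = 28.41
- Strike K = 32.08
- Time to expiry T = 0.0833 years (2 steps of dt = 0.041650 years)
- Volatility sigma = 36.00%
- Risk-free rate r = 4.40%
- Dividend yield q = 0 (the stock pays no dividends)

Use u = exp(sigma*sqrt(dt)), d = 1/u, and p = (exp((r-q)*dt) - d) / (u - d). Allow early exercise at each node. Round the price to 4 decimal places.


Answer: Price = V(0,0) = 3.7834

Derivation:
dt = T/N = 0.041650
u = exp(sigma*sqrt(dt)) = 1.076236; d = 1/u = 0.929164
p = (exp((r-q)*dt) - d) / (u - d) = 0.494113
Discount per step: exp(-r*dt) = 0.998169
Stock lattice S(k, i) with i counting down-moves:
  k=0: S(0,0) = 28.4100
  k=1: S(1,0) = 30.5759; S(1,1) = 26.3975
  k=2: S(2,0) = 32.9069; S(2,1) = 28.4100; S(2,2) = 24.5277
Terminal payoffs V(N, i) = max(K - S_T, 0):
  V(2,0) = 0.000000; V(2,1) = 3.670000; V(2,2) = 7.552346
Backward induction: V(k, i) = exp(-r*dt) * [p * V(k+1, i) + (1-p) * V(k+1, i+1)]; then take max(V_cont, immediate exercise) for American.
  V(1,0) = exp(-r*dt) * [p*0.000000 + (1-p)*3.670000] = 1.853207; exercise = 1.504128; V(1,0) = max -> 1.853207
  V(1,1) = exp(-r*dt) * [p*3.670000 + (1-p)*7.552346] = 5.623714; exercise = 5.682450; V(1,1) = max -> 5.682450
  V(0,0) = exp(-r*dt) * [p*1.853207 + (1-p)*5.682450] = 3.783432; exercise = 3.670000; V(0,0) = max -> 3.783432
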